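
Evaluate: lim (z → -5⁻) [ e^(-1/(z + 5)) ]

As z → -5⁻, -1/(z + 5) → +∞, so e^(-1/(z + 5)) → ∞.

∞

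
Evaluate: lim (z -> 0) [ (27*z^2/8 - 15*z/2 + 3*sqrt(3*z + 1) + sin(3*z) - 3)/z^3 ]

Substitution gives 0/0 (the numerator vanishes to order 3).
Expand each term to order z^3: the coefficient of z^3 in 3·√(1 + 3z) is 81/16 and in sin(3z) is -9/2.
Lower-order terms cancel with the polynomial part, so the numerator is (9/16)·z^3 + o(z^3), and the limit is (9/16)/(1) = 9/16.

9/16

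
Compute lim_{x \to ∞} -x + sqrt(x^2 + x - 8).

1/2

This has the form ∞ − ∞. Multiply and divide by the conjugate √(x^2 + x - 8) + x.
That gives (x - 8) / (√(x^2 + x - 8) + x).
Divide numerator and denominator by x: the limit is 1/(2·1) = 1/2.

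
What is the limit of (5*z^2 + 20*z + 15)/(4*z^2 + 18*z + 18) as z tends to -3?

Since z = -3 makes numerator and denominator zero, (z + 3) divides both.
Cancelling it gives (5*z + 5)/(4*z + 6); now plug in z = -3 to get 5/3.

5/3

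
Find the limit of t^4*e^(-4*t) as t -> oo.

0

Write as t^4/e^{4t}, an ∞/∞ form.
Exponential growth dominates any polynomial, so repeated L'Hôpital (or the standard result) gives 0.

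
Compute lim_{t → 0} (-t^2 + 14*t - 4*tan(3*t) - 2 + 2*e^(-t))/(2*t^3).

Substitution gives 0/0; apply L'Hôpital's rule 3 times.
After differentiating numerator and denominator 3 times the quotient is (-648*tan(3*t)^4 - 864*tan(3*t)^2 - 216 - 2*e^(-t))/(12); at t = 0 this is -109/6.

-109/6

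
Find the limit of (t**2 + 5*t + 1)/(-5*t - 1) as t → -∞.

The numerator has higher degree (2 > 1); the quotient behaves like (1/(-5))·t^1 for large |t|.
As t → −∞ this diverges to ∞.

∞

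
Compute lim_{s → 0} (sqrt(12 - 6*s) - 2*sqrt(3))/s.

-√(3)/2

A 0/0 form; rationalise with √(12 - 6s) + √12. This collapses the numerator to -6s, leaving -6/(√(12 - 6s) + √12) → -6/(2√12) = -√(3)/2.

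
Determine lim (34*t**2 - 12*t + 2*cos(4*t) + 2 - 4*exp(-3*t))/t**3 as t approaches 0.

Substitution gives 0/0 (the numerator vanishes to order 3).
Expand each term to order t^3: the coefficient of t^3 in 2·cos(4t) is 0 and in -4·e^(-3t) is 18.
Lower-order terms cancel with the polynomial part, so the numerator is (18)·t^3 + o(t^3), and the limit is (18)/(1) = 18.

18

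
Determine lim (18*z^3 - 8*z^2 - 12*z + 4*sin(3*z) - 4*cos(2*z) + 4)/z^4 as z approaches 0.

Substitution gives 0/0 (the numerator vanishes to order 4).
Expand each term to order z^4: the coefficient of z^4 in -4·cos(2z) is -8/3 and in 4·sin(3z) is 0.
Lower-order terms cancel with the polynomial part, so the numerator is (-8/3)·z^4 + o(z^4), and the limit is (-8/3)/(1) = -8/3.

-8/3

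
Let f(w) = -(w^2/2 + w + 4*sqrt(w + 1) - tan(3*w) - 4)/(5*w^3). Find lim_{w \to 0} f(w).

7/4

Substitution gives 0/0 (the numerator vanishes to order 3).
Expand each term to order w^3: the coefficient of w^3 in −tan(3w) is -9 and in 4·√(1 + w) is 1/4.
Lower-order terms cancel with the polynomial part, so the numerator is (-35/4)·w^3 + o(w^3), and the limit is (-35/4)/(-5) = 7/4.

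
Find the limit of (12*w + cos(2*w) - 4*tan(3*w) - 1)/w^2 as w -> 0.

-2

Substitution gives 0/0 (the numerator vanishes to order 2).
Expand each term to order w^2: the coefficient of w^2 in -4·tan(3w) is 0 and in cos(2w) is -2.
Lower-order terms cancel with the polynomial part, so the numerator is (-2)·w^2 + o(w^2), and the limit is (-2)/(1) = -2.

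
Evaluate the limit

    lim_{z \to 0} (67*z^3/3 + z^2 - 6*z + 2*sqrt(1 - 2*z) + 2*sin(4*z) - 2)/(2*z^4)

-5/8

Substitution gives 0/0; apply L'Hôpital's rule 4 times.
After differentiating numerator and denominator 4 times the quotient is (512*sin(4*z) - 30/(1 - 2*z)^(7/2))/(48); at z = 0 this is -5/8.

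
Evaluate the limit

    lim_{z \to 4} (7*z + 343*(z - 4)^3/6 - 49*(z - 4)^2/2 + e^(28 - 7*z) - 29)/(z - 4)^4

Direct substitution gives 0/0.
Apply L'Hôpital: lim (-49*z + 343*(z - 4)^2/2 - 7*e^(28 - 7*z) + 203)/(4*(z - 4)^3), still 0/0.
Apply L'Hôpital: lim (343*z + 49*e^(28 - 7*z) - 1421)/(12*(z - 4)^2), still 0/0.
Apply L'Hôpital: lim (343 - 343*e^(28 - 7*z))/(24*z - 96), still 0/0.
After 4 applications of L'Hôpital's rule the quotient is (2401*e^(28 - 7*z))/(24); substituting z = 4 gives 2401/24.

2401/24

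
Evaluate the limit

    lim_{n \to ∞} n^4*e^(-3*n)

0

Write as n^4/e^{3n}, an ∞/∞ form.
Exponential growth dominates any polynomial, so repeated L'Hôpital (or the standard result) gives 0.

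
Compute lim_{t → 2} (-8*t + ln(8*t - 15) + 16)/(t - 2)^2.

Direct substitution gives 0/0.
Apply L'Hôpital: lim (-8 + 8/(8*t - 15))/(2*t - 4), still 0/0.
After 2 applications of L'Hôpital's rule the quotient is (-64/(8*t - 15)^2)/(2); substituting t = 2 gives -32.

-32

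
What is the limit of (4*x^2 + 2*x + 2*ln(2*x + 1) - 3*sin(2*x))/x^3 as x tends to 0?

28/3

Substitution gives 0/0 (the numerator vanishes to order 3).
Expand each term to order x^3: the coefficient of x^3 in 2·ln(1 + 2x) is 16/3 and in -3·sin(2x) is 4.
Lower-order terms cancel with the polynomial part, so the numerator is (28/3)·x^3 + o(x^3), and the limit is (28/3)/(1) = 28/3.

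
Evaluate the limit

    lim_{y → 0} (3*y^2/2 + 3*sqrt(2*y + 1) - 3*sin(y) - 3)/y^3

Substitution gives 0/0; apply L'Hôpital's rule 3 times.
After differentiating numerator and denominator 3 times the quotient is (3*cos(y) + 9/(2*y + 1)^(5/2))/(6); at y = 0 this is 2.

2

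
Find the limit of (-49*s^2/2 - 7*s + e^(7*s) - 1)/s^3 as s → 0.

Direct substitution gives 0/0.
Apply L'Hôpital: lim (-49*s + 7*e^(7*s) - 7)/(3*s^2), still 0/0.
Apply L'Hôpital: lim (49*e^(7*s) - 49)/(6*s), still 0/0.
After 3 applications of L'Hôpital's rule the quotient is (343*e^(7*s))/(6); substituting s = 0 gives 343/6.

343/6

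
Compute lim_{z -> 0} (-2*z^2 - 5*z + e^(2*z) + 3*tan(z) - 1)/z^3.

7/3

Substitution gives 0/0; apply L'Hôpital's rule 3 times.
After differentiating numerator and denominator 3 times the quotient is (8*e^(2*z) + 18*tan(z)^4 + 24*tan(z)^2 + 6)/(6); at z = 0 this is 7/3.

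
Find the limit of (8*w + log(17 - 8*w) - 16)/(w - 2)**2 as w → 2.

-32

Direct substitution gives 0/0.
Apply L'Hôpital: lim (8 - 8/(17 - 8*w))/(2*w - 4), still 0/0.
After 2 applications of L'Hôpital's rule the quotient is (-64/(17 - 8*w)^2)/(2); substituting w = 2 gives -32.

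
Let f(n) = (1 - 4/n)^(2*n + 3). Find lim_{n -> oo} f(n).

Let L be the limit and take ln: ln L = lim (2n + 3)·ln(1 - 4/n) = lim (2n + 3)·(-4/n + O(1/n²)) = -8.
Hence L = e^(-8).

e^(-8)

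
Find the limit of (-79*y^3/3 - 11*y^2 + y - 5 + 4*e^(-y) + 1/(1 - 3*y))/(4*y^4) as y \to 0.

487/24

Substitution gives 0/0 (the numerator vanishes to order 4).
Expand each term to order y^4: the coefficient of y^4 in 4·e^(-y) is 1/6 and in 1/(1 - 3y) is 81.
Lower-order terms cancel with the polynomial part, so the numerator is (487/6)·y^4 + o(y^4), and the limit is (487/6)/(4) = 487/24.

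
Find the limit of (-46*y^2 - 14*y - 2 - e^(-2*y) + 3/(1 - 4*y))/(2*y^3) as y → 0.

Substitution gives 0/0; apply L'Hôpital's rule 3 times.
After differentiating numerator and denominator 3 times the quotient is (8*e^(-2*y) + 1152/(4*y - 1)^4)/(12); at y = 0 this is 290/3.

290/3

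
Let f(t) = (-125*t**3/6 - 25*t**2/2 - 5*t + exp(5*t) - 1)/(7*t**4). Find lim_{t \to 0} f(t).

Direct substitution gives 0/0.
Apply L'Hôpital: lim (-125*t^2/2 - 25*t + 5*e^(5*t) - 5)/(28*t^3), still 0/0.
Apply L'Hôpital: lim (-125*t + 25*e^(5*t) - 25)/(84*t^2), still 0/0.
Apply L'Hôpital: lim (125*e^(5*t) - 125)/(168*t), still 0/0.
After 4 applications of L'Hôpital's rule the quotient is (625*e^(5*t))/(168); substituting t = 0 gives 625/168.

625/168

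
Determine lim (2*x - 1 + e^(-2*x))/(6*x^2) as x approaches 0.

Direct substitution gives 0/0.
Apply L'Hôpital: lim (2 - 2*e^(-2*x))/(12*x), still 0/0.
After 2 applications of L'Hôpital's rule the quotient is (4*e^(-2*x))/(12); substituting x = 0 gives 1/3.

1/3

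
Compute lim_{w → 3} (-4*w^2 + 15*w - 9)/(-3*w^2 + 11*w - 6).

At w = 3 both the top and bottom vanish — a removable singularity. Factoring out (w - 3) from each leaves (3 - 4*w)/(2 - 3*w), which at w = 3 equals 9/7.

9/7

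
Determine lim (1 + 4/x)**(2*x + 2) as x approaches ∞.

Let L be the limit and take ln: ln L = lim (2x + 2)·ln(1 + 4/x) = lim (2x + 2)·(4/x + O(1/x²)) = 8.
Hence L = e^(8).

e^(8)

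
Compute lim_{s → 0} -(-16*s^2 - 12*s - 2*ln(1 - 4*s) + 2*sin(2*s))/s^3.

-40

Substitution gives 0/0; apply L'Hôpital's rule 3 times.
After differentiating numerator and denominator 3 times the quotient is (-16*cos(2*s) - 256/(4*s - 1)^3)/(-6); at s = 0 this is -40.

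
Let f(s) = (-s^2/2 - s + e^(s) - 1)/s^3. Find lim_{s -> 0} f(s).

1/6

Direct substitution gives 0/0.
Apply L'Hôpital: lim (-s + e^(s) - 1)/(3*s^2), still 0/0.
Apply L'Hôpital: lim (e^(s) - 1)/(6*s), still 0/0.
After 3 applications of L'Hôpital's rule the quotient is (e^(s))/(6); substituting s = 0 gives 1/6.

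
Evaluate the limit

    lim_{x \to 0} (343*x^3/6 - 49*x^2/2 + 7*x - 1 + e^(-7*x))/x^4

2401/24

Direct substitution gives 0/0.
Apply L'Hôpital: lim (343*x^2/2 - 49*x + 7 - 7*e^(-7*x))/(4*x^3), still 0/0.
Apply L'Hôpital: lim (343*x - 49 + 49*e^(-7*x))/(12*x^2), still 0/0.
Apply L'Hôpital: lim (343 - 343*e^(-7*x))/(24*x), still 0/0.
After 4 applications of L'Hôpital's rule the quotient is (2401*e^(-7*x))/(24); substituting x = 0 gives 2401/24.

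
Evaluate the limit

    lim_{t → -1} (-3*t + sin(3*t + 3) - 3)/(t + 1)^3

Direct substitution gives 0/0.
Apply L'Hôpital: lim (3*cos(3*t + 3) - 3)/(3*(t + 1)^2), still 0/0.
Apply L'Hôpital: lim (-9*sin(3*t + 3))/(6*t + 6), still 0/0.
After 3 applications of L'Hôpital's rule the quotient is (-27*cos(3*t + 3))/(6); substituting t = -1 gives -9/2.

-9/2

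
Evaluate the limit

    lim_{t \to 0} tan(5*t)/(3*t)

5/3

Substitution gives 0/0.
Since tan(u)/u → 1 as u → 0, tan(5t)/(5t) → 1 and the limit is 5/3.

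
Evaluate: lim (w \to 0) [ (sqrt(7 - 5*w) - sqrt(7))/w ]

-5*√(7)/14

A 0/0 form; rationalise with √(7 - 5w) + √7. This collapses the numerator to -5w, leaving -5/(√(7 - 5w) + √7) → -5/(2√7) = -5*√(7)/14.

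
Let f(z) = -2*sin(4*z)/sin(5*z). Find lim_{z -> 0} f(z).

Substitution gives 0/0.
Divide numerator and denominator by z: sin(4z)/z → 4 and sin(5z)/z → 5, so the limit is -2·4/5 = -8/5.

-8/5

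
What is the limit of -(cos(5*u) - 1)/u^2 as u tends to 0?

25/2

Direct substitution gives 0/0.
Apply L'Hôpital: lim (-5*sin(5*u))/(-2*u), still 0/0.
After 2 applications of L'Hôpital's rule the quotient is (-25*cos(5*u))/(-2); substituting u = 0 gives 25/2.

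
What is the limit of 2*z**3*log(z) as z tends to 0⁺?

0

This is a 0·(−∞) form. Rewrite as 2·ln(z) / z^(−3) and apply L'Hôpital:
the derivative quotient is 2·(1/z) / (−3·z^(−4)) = (-2/3)·z^3 → 0.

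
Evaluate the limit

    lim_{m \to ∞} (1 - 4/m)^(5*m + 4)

Let L be the limit and take ln: ln L = lim (5m + 4)·ln(1 - 4/m) = lim (5m + 4)·(-4/m + O(1/m²)) = -20.
Hence L = e^(-20).

e^(-20)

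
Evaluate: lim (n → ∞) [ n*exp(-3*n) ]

0

Write as n^1/e^{3n}, an ∞/∞ form.
Exponential growth dominates any polynomial, so repeated L'Hôpital (or the standard result) gives 0.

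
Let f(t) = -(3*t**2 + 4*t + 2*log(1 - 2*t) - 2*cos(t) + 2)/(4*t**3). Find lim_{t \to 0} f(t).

Substitution gives 0/0; apply L'Hôpital's rule 3 times.
After differentiating numerator and denominator 3 times the quotient is (-2*sin(t) + 32/(2*t - 1)^3)/(-24); at t = 0 this is 4/3.

4/3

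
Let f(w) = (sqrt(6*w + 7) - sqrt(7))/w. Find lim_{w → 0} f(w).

3*√(7)/7

Substitution gives 0/0. Multiply numerator and denominator by the conjugate √(7 + 6w) + √7.
The numerator becomes (7 + 6w) − 7 = 6w, so the expression simplifies to 6/(√(7 + 6w) + √7).
Letting w → 0 gives 6/(2√7) = 3*√(7)/7.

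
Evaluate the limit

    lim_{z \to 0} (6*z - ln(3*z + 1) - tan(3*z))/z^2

Substitution gives 0/0; apply L'Hôpital's rule 2 times.
After differentiating numerator and denominator 2 times the quotient is (-18*tan(3*z)/cos(3*z)^2 + 9/(3*z + 1)^2)/(2); at z = 0 this is 9/2.

9/2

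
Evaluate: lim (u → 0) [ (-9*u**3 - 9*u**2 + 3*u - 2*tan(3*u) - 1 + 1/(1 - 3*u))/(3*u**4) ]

Substitution gives 0/0; apply L'Hôpital's rule 4 times.
After differentiating numerator and denominator 4 times the quotient is (1296*tan(3*u)/cos(3*u)^2 - 3888*tan(3*u)/cos(3*u)^4 - 1944/(3*u - 1)^5)/(72); at u = 0 this is 27.

27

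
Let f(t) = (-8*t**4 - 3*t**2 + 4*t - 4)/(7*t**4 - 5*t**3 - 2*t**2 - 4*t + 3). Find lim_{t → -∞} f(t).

Numerator and denominator both have degree 4.
Dividing every term by t^4, all lower-order terms vanish and the limit is the ratio of leading coefficients, -8/(7) = -8/7.

-8/7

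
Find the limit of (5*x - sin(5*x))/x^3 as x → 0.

125/6

Direct substitution gives 0/0.
Apply L'Hôpital: lim (5 - 5*cos(5*x))/(3*x^2), still 0/0.
Apply L'Hôpital: lim (25*sin(5*x))/(6*x), still 0/0.
After 3 applications of L'Hôpital's rule the quotient is (125*cos(5*x))/(6); substituting x = 0 gives 125/6.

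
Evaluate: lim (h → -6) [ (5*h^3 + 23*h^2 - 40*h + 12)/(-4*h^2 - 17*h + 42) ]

Direct substitution gives 0/0, so factor. Both numerator and denominator have (h + 6) as a factor.
After cancelling, the expression reduces to (5*h^2 - 7*h + 2)/(7 - 4*h).
Substituting h = -6 gives 224/31.

224/31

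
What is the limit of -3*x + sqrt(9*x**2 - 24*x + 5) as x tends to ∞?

An ∞ − ∞ form. Rationalising with the conjugate, the difference becomes (-24x + 5) / (√(9*x^2 - 24*x + 5) + 3x).
For large x the denominator behaves like 2·3x, so the quotient tends to -24/6 = -4.

-4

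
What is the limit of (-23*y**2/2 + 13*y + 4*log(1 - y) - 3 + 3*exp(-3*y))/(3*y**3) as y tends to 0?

Substitution gives 0/0; apply L'Hôpital's rule 3 times.
After differentiating numerator and denominator 3 times the quotient is (-81*e^(-3*y) + 8/(y - 1)^3)/(18); at y = 0 this is -89/18.

-89/18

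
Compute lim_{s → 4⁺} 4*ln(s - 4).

As s → 4⁺, s - 4 → 0⁺ and ln(s - 4) → −∞.
Multiplying by 4 gives -∞.

-∞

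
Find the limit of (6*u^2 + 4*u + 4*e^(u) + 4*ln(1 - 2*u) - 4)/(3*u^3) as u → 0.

-10/3

Substitution gives 0/0 (the numerator vanishes to order 3).
Expand each term to order u^3: the coefficient of u^3 in 4·e^(u) is 2/3 and in 4·ln(1 - 2u) is -32/3.
Lower-order terms cancel with the polynomial part, so the numerator is (-10)·u^3 + o(u^3), and the limit is (-10)/(3) = -10/3.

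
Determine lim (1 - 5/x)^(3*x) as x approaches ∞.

e^(-15)

Let L be the limit and take ln: ln L = lim (3x)·ln(1 - 5/x) = lim (3x)·(-5/x + O(1/x²)) = -15.
Hence L = e^(-15).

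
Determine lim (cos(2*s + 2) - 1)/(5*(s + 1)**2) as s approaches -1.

Direct substitution gives 0/0.
Apply L'Hôpital: lim (-2*sin(2*s + 2))/(10*s + 10), still 0/0.
After 2 applications of L'Hôpital's rule the quotient is (-4*cos(2*s + 2))/(10); substituting s = -1 gives -2/5.

-2/5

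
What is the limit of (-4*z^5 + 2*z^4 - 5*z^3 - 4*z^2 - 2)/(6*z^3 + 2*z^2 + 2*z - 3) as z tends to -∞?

The numerator has higher degree (5 > 3); the quotient behaves like (-4/(6))·z^2 for large |z|.
As z → −∞ this diverges to -∞.

-∞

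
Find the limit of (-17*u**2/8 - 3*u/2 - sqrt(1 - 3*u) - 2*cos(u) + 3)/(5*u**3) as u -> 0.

Substitution gives 0/0; apply L'Hôpital's rule 3 times.
After differentiating numerator and denominator 3 times the quotient is (-2*sin(u) + 81/(8*(1 - 3*u)^(5/2)))/(30); at u = 0 this is 27/80.

27/80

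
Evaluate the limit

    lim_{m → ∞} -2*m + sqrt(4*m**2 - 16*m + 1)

An ∞ − ∞ form. Rationalising with the conjugate, the difference becomes (-16m + 1) / (√(4*m^2 - 16*m + 1) + 2m).
For large m the denominator behaves like 2·2m, so the quotient tends to -16/4 = -4.

-4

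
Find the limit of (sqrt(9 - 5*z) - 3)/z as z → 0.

-5/6

A 0/0 form; rationalise with √(9 - 5z) + √9. This collapses the numerator to -5z, leaving -5/(√(9 - 5z) + √9) → -5/(2√9) = -5/6.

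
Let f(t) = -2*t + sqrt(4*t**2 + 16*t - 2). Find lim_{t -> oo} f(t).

4

An ∞ − ∞ form. Rationalising with the conjugate, the difference becomes (16t - 2) / (√(4*t^2 + 16*t - 2) + 2t).
For large t the denominator behaves like 2·2t, so the quotient tends to 16/4 = 4.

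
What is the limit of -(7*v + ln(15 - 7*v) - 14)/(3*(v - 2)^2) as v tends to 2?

49/6

Direct substitution gives 0/0.
Apply L'Hôpital: lim (7 - 7/(15 - 7*v))/(12 - 6*v), still 0/0.
After 2 applications of L'Hôpital's rule the quotient is (-49/(15 - 7*v)^2)/(-6); substituting v = 2 gives 49/6.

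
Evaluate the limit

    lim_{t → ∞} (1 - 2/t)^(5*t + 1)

Let L be the limit and take ln: ln L = lim (5t + 1)·ln(1 - 2/t) = lim (5t + 1)·(-2/t + O(1/t²)) = -10.
Hence L = e^(-10).

e^(-10)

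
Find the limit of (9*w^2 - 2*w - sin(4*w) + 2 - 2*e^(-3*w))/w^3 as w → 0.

59/3

Substitution gives 0/0; apply L'Hôpital's rule 3 times.
After differentiating numerator and denominator 3 times the quotient is (64*cos(4*w) + 54*e^(-3*w))/(6); at w = 0 this is 59/3.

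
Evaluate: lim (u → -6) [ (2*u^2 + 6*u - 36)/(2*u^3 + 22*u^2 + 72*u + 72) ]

-3/4

Direct substitution gives 0/0, so factor. Both numerator and denominator have (u + 6) as a factor.
After cancelling, the expression reduces to (2*u - 6)/(2*u^2 + 10*u + 12).
Substituting u = -6 gives -3/4.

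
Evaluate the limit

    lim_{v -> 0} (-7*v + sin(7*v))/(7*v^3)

-49/6

Direct substitution gives 0/0.
Apply L'Hôpital: lim (7*cos(7*v) - 7)/(21*v^2), still 0/0.
Apply L'Hôpital: lim (-49*sin(7*v))/(42*v), still 0/0.
After 3 applications of L'Hôpital's rule the quotient is (-343*cos(7*v))/(42); substituting v = 0 gives -49/6.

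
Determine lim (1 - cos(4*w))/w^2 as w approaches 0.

Substitution gives 0/0.
Use (1 − cos u)/u² → 1/2 with u = 4w: the limit is 4²/(2·1) = 8.

8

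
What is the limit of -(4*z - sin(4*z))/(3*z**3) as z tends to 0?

-32/9

Direct substitution gives 0/0.
Apply L'Hôpital: lim (4 - 4*cos(4*z))/(-9*z^2), still 0/0.
Apply L'Hôpital: lim (16*sin(4*z))/(-18*z), still 0/0.
After 3 applications of L'Hôpital's rule the quotient is (64*cos(4*z))/(-18); substituting z = 0 gives -32/9.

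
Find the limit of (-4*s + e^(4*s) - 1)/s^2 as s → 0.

Direct substitution gives 0/0.
Apply L'Hôpital: lim (4*e^(4*s) - 4)/(2*s), still 0/0.
After 2 applications of L'Hôpital's rule the quotient is (16*e^(4*s))/(2); substituting s = 0 gives 8.

8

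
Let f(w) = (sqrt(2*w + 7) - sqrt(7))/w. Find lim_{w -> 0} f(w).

Substitution gives 0/0. Multiply numerator and denominator by the conjugate √(7 + 2w) + √7.
The numerator becomes (7 + 2w) − 7 = 2w, so the expression simplifies to 2/(√(7 + 2w) + √7).
Letting w → 0 gives 2/(2√7) = √(7)/7.

√(7)/7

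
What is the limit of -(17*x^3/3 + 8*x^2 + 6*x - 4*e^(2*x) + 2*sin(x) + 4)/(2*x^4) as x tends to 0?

4/3

Substitution gives 0/0 (the numerator vanishes to order 4).
Expand each term to order x^4: the coefficient of x^4 in -4·e^(2x) is -8/3 and in 2·sin(x) is 0.
Lower-order terms cancel with the polynomial part, so the numerator is (-8/3)·x^4 + o(x^4), and the limit is (-8/3)/(-2) = 4/3.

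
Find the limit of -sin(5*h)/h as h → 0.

-5

Substitution gives 0/0.
Write it as (5/(-1))·sin(5h)/(5h); since sin(u)/u → 1, the limit is -5.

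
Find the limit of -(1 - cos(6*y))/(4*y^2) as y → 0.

Substitution gives 0/0.
Use (1 − cos u)/u² → 1/2 with u = 6y: the limit is 6²/(2·(-4)) = -9/2.

-9/2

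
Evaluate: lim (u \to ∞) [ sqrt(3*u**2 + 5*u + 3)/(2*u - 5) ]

√(3)/2

For large |u|, √(3*u^2 + 5*u + 3) ≈ √3·|u| and the denominator ≈ 2u.
Since u → +∞, |u| = u, giving √3/(2) = √(3)/2.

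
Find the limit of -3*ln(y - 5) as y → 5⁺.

As y → 5⁺, y - 5 → 0⁺ and ln(y - 5) → −∞.
Multiplying by -3 gives ∞.

∞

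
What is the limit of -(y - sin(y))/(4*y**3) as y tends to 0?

-1/24

Direct substitution gives 0/0.
Apply L'Hôpital: lim (1 - cos(y))/(-12*y^2), still 0/0.
Apply L'Hôpital: lim (sin(y))/(-24*y), still 0/0.
After 3 applications of L'Hôpital's rule the quotient is (cos(y))/(-24); substituting y = 0 gives -1/24.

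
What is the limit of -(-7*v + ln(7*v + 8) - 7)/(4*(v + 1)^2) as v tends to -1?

Direct substitution gives 0/0.
Apply L'Hôpital: lim (-7 + 7/(7*v + 8))/(-8*v - 8), still 0/0.
After 2 applications of L'Hôpital's rule the quotient is (-49/(7*v + 8)^2)/(-8); substituting v = -1 gives 49/8.

49/8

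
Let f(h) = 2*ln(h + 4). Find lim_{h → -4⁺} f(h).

-∞

As h → -4⁺, h + 4 → 0⁺ and ln(h + 4) → −∞.
Multiplying by 2 gives -∞.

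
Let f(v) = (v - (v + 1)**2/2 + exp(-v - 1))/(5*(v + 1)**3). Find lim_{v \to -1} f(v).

Direct substitution gives 0/0.
Apply L'Hôpital: lim (-v - e^(-v - 1))/(15*(v + 1)^2), still 0/0.
Apply L'Hôpital: lim (e^(-v - 1) - 1)/(30*v + 30), still 0/0.
After 3 applications of L'Hôpital's rule the quotient is (-e^(-v - 1))/(30); substituting v = -1 gives -1/30.

-1/30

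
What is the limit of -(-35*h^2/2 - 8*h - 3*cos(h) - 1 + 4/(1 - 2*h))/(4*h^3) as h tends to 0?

Substitution gives 0/0 (the numerator vanishes to order 3).
Expand each term to order h^3: the coefficient of h^3 in 4·1/(1 - 2h) is 32 and in -3·cos(h) is 0.
Lower-order terms cancel with the polynomial part, so the numerator is (32)·h^3 + o(h^3), and the limit is (32)/(-4) = -8.

-8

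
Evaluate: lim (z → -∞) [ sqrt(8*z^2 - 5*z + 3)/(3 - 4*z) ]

√(2)/2

For large |z|, √(8*z^2 - 5*z + 3) ≈ √8·|z| and the denominator ≈ -4z.
Since z → −∞, |z| = −z, giving −√8/(-4) = √(2)/2.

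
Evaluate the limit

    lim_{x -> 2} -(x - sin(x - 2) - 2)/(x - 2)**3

Direct substitution gives 0/0.
Apply L'Hôpital: lim (1 - cos(x - 2))/(-3*(x - 2)^2), still 0/0.
Apply L'Hôpital: lim (sin(x - 2))/(12 - 6*x), still 0/0.
After 3 applications of L'Hôpital's rule the quotient is (cos(x - 2))/(-6); substituting x = 2 gives -1/6.

-1/6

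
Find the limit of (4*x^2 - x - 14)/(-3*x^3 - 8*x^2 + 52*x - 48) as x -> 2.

Direct substitution gives 0/0, so factor. Both numerator and denominator have (x - 2) as a factor.
After cancelling, the expression reduces to (4*x + 7)/(-3*x^2 - 14*x + 24).
Substituting x = 2 gives -15/16.

-15/16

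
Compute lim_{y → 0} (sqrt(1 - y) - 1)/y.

A 0/0 form; rationalise with √(1 - y) + √1. This collapses the numerator to -y, leaving -1/(√(1 - y) + √1) → -1/(2√1) = -1/2.

-1/2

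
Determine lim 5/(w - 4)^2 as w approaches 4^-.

∞

As w → 4⁻, (w - 4) → 0⁻, so (w - 4)^2 → 0⁺ and 5/(w - 4)^2 → ∞.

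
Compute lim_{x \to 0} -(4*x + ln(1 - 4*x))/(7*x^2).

Direct substitution gives 0/0.
Apply L'Hôpital: lim (4 - 4/(1 - 4*x))/(-14*x), still 0/0.
After 2 applications of L'Hôpital's rule the quotient is (-16/(1 - 4*x)^2)/(-14); substituting x = 0 gives 8/7.

8/7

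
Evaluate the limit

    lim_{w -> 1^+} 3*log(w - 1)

As w → 1⁺, w - 1 → 0⁺ and ln(w - 1) → −∞.
Multiplying by 3 gives -∞.

-∞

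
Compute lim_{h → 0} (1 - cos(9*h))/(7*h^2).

Substitution gives 0/0.
Use (1 − cos u)/u² → 1/2 with u = 9h: the limit is 9²/(2·7) = 81/14.

81/14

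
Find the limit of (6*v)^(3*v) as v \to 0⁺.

Base → 0⁺ and exponent → 0⁺: a 0^0 form.
Take logs: 3v·ln(6v). This is 0·(−∞); rewriting as ln(6v)/(1/(3v)) and applying L'Hôpital gives 0.
Hence the limit is e^0 = 1.

1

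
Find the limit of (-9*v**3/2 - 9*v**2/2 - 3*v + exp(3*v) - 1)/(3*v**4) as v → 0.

9/8

Direct substitution gives 0/0.
Apply L'Hôpital: lim (-27*v^2/2 - 9*v + 3*e^(3*v) - 3)/(12*v^3), still 0/0.
Apply L'Hôpital: lim (-27*v + 9*e^(3*v) - 9)/(36*v^2), still 0/0.
Apply L'Hôpital: lim (27*e^(3*v) - 27)/(72*v), still 0/0.
After 4 applications of L'Hôpital's rule the quotient is (81*e^(3*v))/(72); substituting v = 0 gives 9/8.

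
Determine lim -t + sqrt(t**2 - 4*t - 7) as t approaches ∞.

An ∞ − ∞ form. Rationalising with the conjugate, the difference becomes (-4t - 7) / (√(t^2 - 4*t - 7) + t).
For large t the denominator behaves like 2·t, so the quotient tends to -4/2 = -2.

-2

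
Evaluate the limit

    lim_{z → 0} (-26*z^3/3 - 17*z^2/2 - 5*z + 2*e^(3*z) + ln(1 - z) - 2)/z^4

13/2

Substitution gives 0/0 (the numerator vanishes to order 4).
Expand each term to order z^4: the coefficient of z^4 in ln(1 - z) is -1/4 and in 2·e^(3z) is 27/4.
Lower-order terms cancel with the polynomial part, so the numerator is (13/2)·z^4 + o(z^4), and the limit is (13/2)/(1) = 13/2.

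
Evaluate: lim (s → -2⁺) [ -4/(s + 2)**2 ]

As s → -2⁺, (s + 2) → 0⁺, so (s + 2)^2 → 0⁺ and -4/(s + 2)^2 → -∞.

-∞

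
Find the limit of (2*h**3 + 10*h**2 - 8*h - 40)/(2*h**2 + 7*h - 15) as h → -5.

Direct substitution gives 0/0, so factor. Both numerator and denominator have (h + 5) as a factor.
After cancelling, the expression reduces to (2*h^2 - 8)/(2*h - 3).
Substituting h = -5 gives -42/13.

-42/13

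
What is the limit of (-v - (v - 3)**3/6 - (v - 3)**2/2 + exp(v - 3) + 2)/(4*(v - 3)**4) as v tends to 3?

1/96

Direct substitution gives 0/0.
Apply L'Hôpital: lim (-v - (v - 3)^2/2 + e^(v - 3) + 2)/(16*(v - 3)^3), still 0/0.
Apply L'Hôpital: lim (-v + e^(v - 3) + 2)/(48*(v - 3)^2), still 0/0.
Apply L'Hôpital: lim (e^(v - 3) - 1)/(96*v - 288), still 0/0.
After 4 applications of L'Hôpital's rule the quotient is (e^(v - 3))/(96); substituting v = 3 gives 1/96.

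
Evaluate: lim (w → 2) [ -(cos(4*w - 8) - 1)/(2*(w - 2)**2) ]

4

Direct substitution gives 0/0.
Apply L'Hôpital: lim (-4*sin(4*w - 8))/(8 - 4*w), still 0/0.
After 2 applications of L'Hôpital's rule the quotient is (-16*cos(4*w - 8))/(-4); substituting w = 2 gives 4.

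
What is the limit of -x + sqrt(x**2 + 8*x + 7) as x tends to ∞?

This has the form ∞ − ∞. Multiply and divide by the conjugate √(x^2 + 8*x + 7) + x.
That gives (8x + 7) / (√(x^2 + 8*x + 7) + x).
Divide numerator and denominator by x: the limit is 8/(2·1) = 4.

4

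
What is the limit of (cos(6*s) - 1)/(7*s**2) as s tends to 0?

-18/7

Direct substitution gives 0/0.
Apply L'Hôpital: lim (-6*sin(6*s))/(14*s), still 0/0.
After 2 applications of L'Hôpital's rule the quotient is (-36*cos(6*s))/(14); substituting s = 0 gives -18/7.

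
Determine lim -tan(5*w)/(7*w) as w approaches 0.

-5/7

Substitution gives 0/0.
Since tan(u)/u → 1 as u → 0, tan(5w)/(5w) → 1 and the limit is 5/(-7) = -5/7.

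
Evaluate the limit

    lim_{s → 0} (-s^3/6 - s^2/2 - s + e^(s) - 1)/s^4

Direct substitution gives 0/0.
Apply L'Hôpital: lim (-s^2/2 - s + e^(s) - 1)/(4*s^3), still 0/0.
Apply L'Hôpital: lim (-s + e^(s) - 1)/(12*s^2), still 0/0.
Apply L'Hôpital: lim (e^(s) - 1)/(24*s), still 0/0.
After 4 applications of L'Hôpital's rule the quotient is (e^(s))/(24); substituting s = 0 gives 1/24.

1/24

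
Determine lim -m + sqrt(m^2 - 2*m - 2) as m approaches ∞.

This has the form ∞ − ∞. Multiply and divide by the conjugate √(m^2 - 2*m - 2) + m.
That gives (-2m - 2) / (√(m^2 - 2*m - 2) + m).
Divide numerator and denominator by m: the limit is -2/(2·1) = -1.

-1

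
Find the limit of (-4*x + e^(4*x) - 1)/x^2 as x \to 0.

8

Direct substitution gives 0/0.
Apply L'Hôpital: lim (4*e^(4*x) - 4)/(2*x), still 0/0.
After 2 applications of L'Hôpital's rule the quotient is (16*e^(4*x))/(2); substituting x = 0 gives 8.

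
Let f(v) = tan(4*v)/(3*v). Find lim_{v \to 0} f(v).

Substitution gives 0/0.
Since tan(u)/u → 1 as u → 0, tan(4v)/(4v) → 1 and the limit is 4/3.

4/3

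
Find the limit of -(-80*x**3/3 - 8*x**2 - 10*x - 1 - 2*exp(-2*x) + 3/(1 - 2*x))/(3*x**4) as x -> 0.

Substitution gives 0/0 (the numerator vanishes to order 4).
Expand each term to order x^4: the coefficient of x^4 in -2·e^(-2x) is -4/3 and in 3·1/(1 - 2x) is 48.
Lower-order terms cancel with the polynomial part, so the numerator is (140/3)·x^4 + o(x^4), and the limit is (140/3)/(-3) = -140/9.

-140/9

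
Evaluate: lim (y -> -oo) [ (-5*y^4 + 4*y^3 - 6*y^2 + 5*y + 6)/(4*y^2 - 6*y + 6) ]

-∞

The numerator has higher degree (4 > 2); the quotient behaves like (-5/(4))·y^2 for large |y|.
As y → −∞ this diverges to -∞.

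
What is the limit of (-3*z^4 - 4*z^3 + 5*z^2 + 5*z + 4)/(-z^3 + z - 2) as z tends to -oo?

The numerator has higher degree (4 > 3); the quotient behaves like (-3/(-1))·z^1 for large |z|.
As z → −∞ this diverges to -∞.

-∞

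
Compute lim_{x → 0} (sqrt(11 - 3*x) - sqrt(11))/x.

Substitution gives 0/0. Multiply numerator and denominator by the conjugate √(11 - 3x) + √11.
The numerator becomes (11 - 3x) − 11 = -3x, so the expression simplifies to -3/(√(11 - 3x) + √11).
Letting x → 0 gives -3/(2√11) = -3*√(11)/22.

-3*√(11)/22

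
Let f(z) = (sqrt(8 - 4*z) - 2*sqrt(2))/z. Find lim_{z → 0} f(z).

A 0/0 form; rationalise with √(8 - 4z) + √8. This collapses the numerator to -4z, leaving -4/(√(8 - 4z) + √8) → -4/(2√8) = -√(2)/2.

-√(2)/2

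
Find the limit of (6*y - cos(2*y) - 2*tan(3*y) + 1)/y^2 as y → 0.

2

Substitution gives 0/0; apply L'Hôpital's rule 2 times.
After differentiating numerator and denominator 2 times the quotient is (4*cos(2*y) - 36*tan(3*y)/cos(3*y)^2)/(2); at y = 0 this is 2.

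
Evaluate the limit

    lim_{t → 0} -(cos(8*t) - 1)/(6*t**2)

Direct substitution gives 0/0.
Apply L'Hôpital: lim (-8*sin(8*t))/(-12*t), still 0/0.
After 2 applications of L'Hôpital's rule the quotient is (-64*cos(8*t))/(-12); substituting t = 0 gives 16/3.

16/3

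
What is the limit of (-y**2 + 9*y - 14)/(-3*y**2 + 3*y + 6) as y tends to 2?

-5/9

At y = 2 both the top and bottom vanish — a removable singularity. Factoring out (y - 2) from each leaves (7 - y)/(-3*y - 3), which at y = 2 equals -5/9.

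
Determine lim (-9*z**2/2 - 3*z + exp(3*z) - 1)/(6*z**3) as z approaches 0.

3/4

Direct substitution gives 0/0.
Apply L'Hôpital: lim (-9*z + 3*e^(3*z) - 3)/(18*z^2), still 0/0.
Apply L'Hôpital: lim (9*e^(3*z) - 9)/(36*z), still 0/0.
After 3 applications of L'Hôpital's rule the quotient is (27*e^(3*z))/(36); substituting z = 0 gives 3/4.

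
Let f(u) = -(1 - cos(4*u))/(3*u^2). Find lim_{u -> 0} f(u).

Substitution gives 0/0.
Use (1 − cos θ)/θ² → 1/2 with θ = 4u: the limit is 4²/(2·(-3)) = -8/3.

-8/3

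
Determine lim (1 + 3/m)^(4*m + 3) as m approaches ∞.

e^(12)

Write it as [(1 + 3/m)^m]^(4) · (1 + 3/m)^(3). The bracketed term tends to e^(3) and the second factor to 1, so the limit is e^(12).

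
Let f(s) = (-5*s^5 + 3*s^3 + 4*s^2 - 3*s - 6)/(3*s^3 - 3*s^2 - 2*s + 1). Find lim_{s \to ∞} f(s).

The numerator has higher degree (5 > 3); the quotient behaves like (-5/(3))·s^2 for large |s|.
As s → +∞ this diverges to -∞.

-∞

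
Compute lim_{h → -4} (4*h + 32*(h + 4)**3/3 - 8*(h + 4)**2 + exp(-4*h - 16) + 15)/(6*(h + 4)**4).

Direct substitution gives 0/0.
Apply L'Hôpital: lim (-16*h + 32*(h + 4)^2 - 4*e^(-4*h - 16) - 60)/(24*(h + 4)^3), still 0/0.
Apply L'Hôpital: lim (64*h + 16*e^(-4*h - 16) + 240)/(72*(h + 4)^2), still 0/0.
Apply L'Hôpital: lim (64 - 64*e^(-4*h - 16))/(144*h + 576), still 0/0.
After 4 applications of L'Hôpital's rule the quotient is (256*e^(-4*h - 16))/(144); substituting h = -4 gives 16/9.

16/9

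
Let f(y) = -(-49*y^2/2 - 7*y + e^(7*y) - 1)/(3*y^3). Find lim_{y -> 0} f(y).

Direct substitution gives 0/0.
Apply L'Hôpital: lim (-49*y + 7*e^(7*y) - 7)/(-9*y^2), still 0/0.
Apply L'Hôpital: lim (49*e^(7*y) - 49)/(-18*y), still 0/0.
After 3 applications of L'Hôpital's rule the quotient is (343*e^(7*y))/(-18); substituting y = 0 gives -343/18.

-343/18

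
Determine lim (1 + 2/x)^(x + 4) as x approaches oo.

The base → 1 and the exponent → ∞: a 1^∞ form.
Take logarithms: (x + 4)·ln(1 + 2/x). Since ln(1+u) ~ u for small u, this behaves like (x)·(2/x) → 2.
So the limit is e^(2).

e^(2)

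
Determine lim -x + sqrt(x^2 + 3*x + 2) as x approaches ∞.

An ∞ − ∞ form. Rationalising with the conjugate, the difference becomes (3x + 2) / (√(x^2 + 3*x + 2) + x).
For large x the denominator behaves like 2·x, so the quotient tends to 3/2 = 3/2.

3/2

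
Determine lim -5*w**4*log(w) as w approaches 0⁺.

0

This is a 0·(−∞) form. Rewrite as -5·ln(w) / w^(−4) and apply L'Hôpital:
the derivative quotient is -5·(1/w) / (−4·w^(−5)) = (5/4)·w^4 → 0.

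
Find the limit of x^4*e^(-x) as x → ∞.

0

Write as x^4/e^{1x}, an ∞/∞ form.
Exponential growth dominates any polynomial, so repeated L'Hôpital (or the standard result) gives 0.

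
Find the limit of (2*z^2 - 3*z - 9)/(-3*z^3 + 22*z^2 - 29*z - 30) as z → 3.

9/22

Direct substitution gives 0/0, so factor. Both numerator and denominator have (z - 3) as a factor.
After cancelling, the expression reduces to (2*z + 3)/(-3*z^2 + 13*z + 10).
Substituting z = 3 gives 9/22.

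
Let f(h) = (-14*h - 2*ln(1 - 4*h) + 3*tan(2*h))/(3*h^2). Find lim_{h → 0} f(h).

16/3

Substitution gives 0/0; apply L'Hôpital's rule 2 times.
After differentiating numerator and denominator 2 times the quotient is (24*tan(2*h)/cos(2*h)^2 + 32/(4*h - 1)^2)/(6); at h = 0 this is 16/3.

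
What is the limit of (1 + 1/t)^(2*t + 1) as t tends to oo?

Write it as [(1 + 1/t)^t]^(2) · (1 + 1/t)^(1). The bracketed term tends to e^(1) and the second factor to 1, so the limit is e^(2).

e^(2)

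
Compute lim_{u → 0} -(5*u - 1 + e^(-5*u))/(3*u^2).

Direct substitution gives 0/0.
Apply L'Hôpital: lim (5 - 5*e^(-5*u))/(-6*u), still 0/0.
After 2 applications of L'Hôpital's rule the quotient is (25*e^(-5*u))/(-6); substituting u = 0 gives -25/6.

-25/6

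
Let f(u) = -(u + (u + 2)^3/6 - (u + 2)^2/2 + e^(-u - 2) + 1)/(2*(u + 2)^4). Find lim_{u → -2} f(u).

Direct substitution gives 0/0.
Apply L'Hôpital: lim (-u + (u + 2)^2/2 - e^(-u - 2) - 1)/(-8*(u + 2)^3), still 0/0.
Apply L'Hôpital: lim (u + e^(-u - 2) + 1)/(-24*(u + 2)^2), still 0/0.
Apply L'Hôpital: lim (1 - e^(-u - 2))/(-48*u - 96), still 0/0.
After 4 applications of L'Hôpital's rule the quotient is (e^(-u - 2))/(-48); substituting u = -2 gives -1/48.

-1/48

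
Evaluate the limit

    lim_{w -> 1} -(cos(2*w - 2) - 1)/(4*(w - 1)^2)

Direct substitution gives 0/0.
Apply L'Hôpital: lim (-2*sin(2*w - 2))/(8 - 8*w), still 0/0.
After 2 applications of L'Hôpital's rule the quotient is (-4*cos(2*w - 2))/(-8); substituting w = 1 gives 1/2.

1/2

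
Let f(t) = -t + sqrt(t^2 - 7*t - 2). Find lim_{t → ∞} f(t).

-7/2

This has the form ∞ − ∞. Multiply and divide by the conjugate √(t^2 - 7*t - 2) + t.
That gives (-7t - 2) / (√(t^2 - 7*t - 2) + t).
Divide numerator and denominator by t: the limit is -7/(2·1) = -7/2.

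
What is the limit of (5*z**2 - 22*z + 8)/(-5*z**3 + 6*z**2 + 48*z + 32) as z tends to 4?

-1/8

Since z = 4 makes numerator and denominator zero, (z - 4) divides both.
Cancelling it gives (5*z - 2)/(-5*z^2 - 14*z - 8); now plug in z = 4 to get -1/8.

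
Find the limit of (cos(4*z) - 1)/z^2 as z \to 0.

-8

Direct substitution gives 0/0.
Apply L'Hôpital: lim (-4*sin(4*z))/(2*z), still 0/0.
After 2 applications of L'Hôpital's rule the quotient is (-16*cos(4*z))/(2); substituting z = 0 gives -8.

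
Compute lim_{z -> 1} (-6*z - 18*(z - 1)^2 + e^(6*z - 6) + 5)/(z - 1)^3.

36

Direct substitution gives 0/0.
Apply L'Hôpital: lim (-36*z + 6*e^(6*z - 6) + 30)/(3*(z - 1)^2), still 0/0.
Apply L'Hôpital: lim (36*e^(6*z - 6) - 36)/(6*z - 6), still 0/0.
After 3 applications of L'Hôpital's rule the quotient is (216*e^(6*z - 6))/(6); substituting z = 1 gives 36.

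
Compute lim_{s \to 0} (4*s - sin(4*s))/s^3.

Direct substitution gives 0/0.
Apply L'Hôpital: lim (4 - 4*cos(4*s))/(3*s^2), still 0/0.
Apply L'Hôpital: lim (16*sin(4*s))/(6*s), still 0/0.
After 3 applications of L'Hôpital's rule the quotient is (64*cos(4*s))/(6); substituting s = 0 gives 32/3.

32/3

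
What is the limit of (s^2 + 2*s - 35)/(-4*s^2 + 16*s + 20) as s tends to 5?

-1/2

At s = 5 both the top and bottom vanish — a removable singularity. Factoring out (s - 5) from each leaves (s + 7)/(-4*s - 4), which at s = 5 equals -1/2.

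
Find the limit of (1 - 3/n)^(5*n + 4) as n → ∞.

e^(-15)

Write it as [(1 - 3/n)^n]^(5) · (1 - 3/n)^(4). The bracketed term tends to e^(-3) and the second factor to 1, so the limit is e^(-15).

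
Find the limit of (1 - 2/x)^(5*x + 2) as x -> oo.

Let L be the limit and take ln: ln L = lim (5x + 2)·ln(1 - 2/x) = lim (5x + 2)·(-2/x + O(1/x²)) = -10.
Hence L = e^(-10).

e^(-10)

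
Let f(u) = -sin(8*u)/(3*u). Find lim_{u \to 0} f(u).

Substitution gives 0/0.
Write it as (8/(-3))·sin(8u)/(8u); since sin(θ)/θ → 1, the limit is -8/3.

-8/3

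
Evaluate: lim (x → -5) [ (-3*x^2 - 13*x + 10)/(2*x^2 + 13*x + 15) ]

-17/7

Direct substitution gives 0/0, so factor. Both numerator and denominator have (x + 5) as a factor.
After cancelling, the expression reduces to (2 - 3*x)/(2*x + 3).
Substituting x = -5 gives -17/7.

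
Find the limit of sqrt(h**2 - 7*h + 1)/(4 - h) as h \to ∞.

-1

For large |h|, √(h^2 - 7*h + 1) ≈ √1·|h| and the denominator ≈ -h.
Since h → +∞, |h| = h, giving √1/(-1) = -1.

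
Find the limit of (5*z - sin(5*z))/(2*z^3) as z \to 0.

125/12

Direct substitution gives 0/0.
Apply L'Hôpital: lim (5 - 5*cos(5*z))/(6*z^2), still 0/0.
Apply L'Hôpital: lim (25*sin(5*z))/(12*z), still 0/0.
After 3 applications of L'Hôpital's rule the quotient is (125*cos(5*z))/(12); substituting z = 0 gives 125/12.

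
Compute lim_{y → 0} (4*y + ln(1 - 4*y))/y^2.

-8

Direct substitution gives 0/0.
Apply L'Hôpital: lim (4 - 4/(1 - 4*y))/(2*y), still 0/0.
After 2 applications of L'Hôpital's rule the quotient is (-16/(1 - 4*y)^2)/(2); substituting y = 0 gives -8.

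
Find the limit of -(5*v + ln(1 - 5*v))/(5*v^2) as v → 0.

Direct substitution gives 0/0.
Apply L'Hôpital: lim (5 - 5/(1 - 5*v))/(-10*v), still 0/0.
After 2 applications of L'Hôpital's rule the quotient is (-25/(1 - 5*v)^2)/(-10); substituting v = 0 gives 5/2.

5/2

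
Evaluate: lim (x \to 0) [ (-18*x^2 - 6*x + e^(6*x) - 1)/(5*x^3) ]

Direct substitution gives 0/0.
Apply L'Hôpital: lim (-36*x + 6*e^(6*x) - 6)/(15*x^2), still 0/0.
Apply L'Hôpital: lim (36*e^(6*x) - 36)/(30*x), still 0/0.
After 3 applications of L'Hôpital's rule the quotient is (216*e^(6*x))/(30); substituting x = 0 gives 36/5.

36/5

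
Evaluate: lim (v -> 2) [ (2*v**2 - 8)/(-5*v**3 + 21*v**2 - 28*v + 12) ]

-2

At v = 2 both the top and bottom vanish — a removable singularity. Factoring out (v - 2) from each leaves (2*v + 4)/(-5*v^2 + 11*v - 6), which at v = 2 equals -2.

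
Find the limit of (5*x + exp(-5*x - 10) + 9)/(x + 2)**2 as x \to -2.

25/2

Direct substitution gives 0/0.
Apply L'Hôpital: lim (5 - 5*e^(-5*x - 10))/(2*x + 4), still 0/0.
After 2 applications of L'Hôpital's rule the quotient is (25*e^(-5*x - 10))/(2); substituting x = -2 gives 25/2.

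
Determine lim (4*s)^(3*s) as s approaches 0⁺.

Base → 0⁺ and exponent → 0⁺: a 0^0 form.
Take logs: 3s·ln(4s). This is 0·(−∞); rewriting as ln(4s)/(1/(3s)) and applying L'Hôpital gives 0.
Hence the limit is e^0 = 1.

1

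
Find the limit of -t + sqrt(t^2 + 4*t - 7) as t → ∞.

This has the form ∞ − ∞. Multiply and divide by the conjugate √(t^2 + 4*t - 7) + t.
That gives (4t - 7) / (√(t^2 + 4*t - 7) + t).
Divide numerator and denominator by t: the limit is 4/(2·1) = 2.

2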